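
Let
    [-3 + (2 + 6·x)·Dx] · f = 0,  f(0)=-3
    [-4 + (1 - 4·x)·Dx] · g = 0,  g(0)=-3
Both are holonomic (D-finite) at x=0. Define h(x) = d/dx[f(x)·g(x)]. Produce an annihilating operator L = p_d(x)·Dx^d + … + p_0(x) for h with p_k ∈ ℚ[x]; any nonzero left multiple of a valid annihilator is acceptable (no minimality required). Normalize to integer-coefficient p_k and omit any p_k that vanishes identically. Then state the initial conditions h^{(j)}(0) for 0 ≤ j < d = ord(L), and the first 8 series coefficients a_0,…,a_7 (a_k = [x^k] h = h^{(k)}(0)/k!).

f: a_k = -3, -9/2, 27/8, -81/16, 1215/128, -5103/256, 45927/1024, -216513/2048, …
g: a_k = -3, -12, -48, -192, -768, -3072, -12288, -49152, …
L₀ := L_f ⊗_s L_g (sym. prod.), ord ≤ 1.
Derive L from L₀ (diff closure).
L = (167 + 792·x + 432·x^2) + (-22 - 2·x + 288·x^2 + 288·x^3)·Dx  (order 1).
h: a_k = 99/2, 1503/4, 36801/16, 388899/32, 15632505/256, 149658705/512, 2798175933/2048, 25557990795/4096, …
ICs: h(0) = 99/2.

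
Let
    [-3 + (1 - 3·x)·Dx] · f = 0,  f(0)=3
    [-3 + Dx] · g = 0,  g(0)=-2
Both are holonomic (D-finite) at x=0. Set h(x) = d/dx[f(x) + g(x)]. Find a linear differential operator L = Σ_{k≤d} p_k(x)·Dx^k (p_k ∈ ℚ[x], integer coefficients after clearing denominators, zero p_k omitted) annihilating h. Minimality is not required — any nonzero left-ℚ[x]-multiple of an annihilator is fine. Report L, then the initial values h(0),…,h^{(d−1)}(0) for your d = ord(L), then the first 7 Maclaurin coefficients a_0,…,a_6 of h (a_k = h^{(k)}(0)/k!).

L = (36 + 54·x) + (-15 - 18·x + 27·x^2)·Dx + (1 - 9·x^2)·Dx^2  (order 2).
h: a_k = 3, 36, 216, 945, 14499/4, 262197/20, 1836837/40, …
ICs: h(0) = 3, h′(0) = 36.

f: a_k = 3, 9, 27, 81, 243, 729, 2187, …
g: a_k = -2, -6, -9, -9, -27/4, -81/20, -81/40, …
Sum ⇒ L₀ = lclm(L_f,L_g) in ℚ(x)⟨Dx⟩.
h₀' ⇒ L via d/dx closure of L₀.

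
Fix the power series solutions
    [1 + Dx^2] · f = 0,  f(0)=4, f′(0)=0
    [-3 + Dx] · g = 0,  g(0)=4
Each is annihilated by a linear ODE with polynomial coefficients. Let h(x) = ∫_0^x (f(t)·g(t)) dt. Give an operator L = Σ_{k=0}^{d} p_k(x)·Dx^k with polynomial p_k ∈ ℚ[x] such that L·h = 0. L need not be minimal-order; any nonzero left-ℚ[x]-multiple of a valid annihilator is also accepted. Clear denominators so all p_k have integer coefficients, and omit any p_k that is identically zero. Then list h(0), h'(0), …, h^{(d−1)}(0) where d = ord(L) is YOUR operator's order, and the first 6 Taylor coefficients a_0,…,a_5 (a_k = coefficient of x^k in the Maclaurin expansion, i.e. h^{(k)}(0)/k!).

L = 10·Dx - 6·Dx^2 + Dx^3  (order 3).
h: a_k = 0, 16, 24, 64/3, 12, 56/15, …
ICs: h(0) = 0, h′(0) = 16, h′′(0) = 48.

f: a_k = 4, 0, -2, 0, 1/6, 0, …
g: a_k = 4, 12, 18, 18, 27/2, 81/10, …
Product ⇒ symmetric product L₀, ord ≤ 2.
h=∫₀ˣh₀: take L = L₀·Dx.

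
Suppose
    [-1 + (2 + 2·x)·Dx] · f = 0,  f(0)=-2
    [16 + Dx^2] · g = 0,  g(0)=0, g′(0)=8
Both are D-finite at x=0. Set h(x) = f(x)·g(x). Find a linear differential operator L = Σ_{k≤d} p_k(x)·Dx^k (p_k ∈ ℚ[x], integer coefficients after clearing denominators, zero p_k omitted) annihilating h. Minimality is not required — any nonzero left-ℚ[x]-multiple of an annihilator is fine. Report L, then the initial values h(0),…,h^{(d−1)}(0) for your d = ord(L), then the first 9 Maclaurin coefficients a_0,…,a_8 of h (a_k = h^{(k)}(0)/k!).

L = (67 + 128·x + 64·x^2) + (-4 - 4·x)·Dx + (4 + 8·x + 4·x^2)·Dx^2  (order 2).
h: a_k = 0, -16, -8, 134/3, 61/3, -4661/120, -1187/80, 64235/4032, 212773/40320, …
ICs: h(0) = 0, h′(0) = -16.

f: a_k = -2, -1, 1/4, -1/8, 5/64, -7/128, 21/512, -33/1024, 429/16384, …
g: a_k = 0, 8, 0, -64/3, 0, 256/15, 0, -2048/315, 0, …
f·g: L₀ = L_f ⊗_s L_g, ord ≤ 1·2.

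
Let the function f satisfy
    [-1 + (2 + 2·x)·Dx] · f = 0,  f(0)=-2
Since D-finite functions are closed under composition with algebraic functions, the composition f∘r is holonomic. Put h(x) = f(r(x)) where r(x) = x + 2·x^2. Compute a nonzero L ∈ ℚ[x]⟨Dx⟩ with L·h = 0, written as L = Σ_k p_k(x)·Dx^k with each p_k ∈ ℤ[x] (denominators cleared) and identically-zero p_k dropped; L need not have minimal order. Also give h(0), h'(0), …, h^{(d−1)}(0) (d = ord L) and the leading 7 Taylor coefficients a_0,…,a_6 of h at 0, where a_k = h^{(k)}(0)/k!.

f: a_k = -2, -1, 1/4, -1/8, 5/64, -7/128, 21/512, …
f∘r: x↦r, Dx↦Dx/r' in L_f ⇒ L₀.
L = (-1 - 4·x) + (2 + 2·x + 4·x^2)·Dx  (order 1).
h: a_k = -2, -1, -7/4, 7/8, 21/64, -119/128, 189/512, …
ICs: h(0) = -2.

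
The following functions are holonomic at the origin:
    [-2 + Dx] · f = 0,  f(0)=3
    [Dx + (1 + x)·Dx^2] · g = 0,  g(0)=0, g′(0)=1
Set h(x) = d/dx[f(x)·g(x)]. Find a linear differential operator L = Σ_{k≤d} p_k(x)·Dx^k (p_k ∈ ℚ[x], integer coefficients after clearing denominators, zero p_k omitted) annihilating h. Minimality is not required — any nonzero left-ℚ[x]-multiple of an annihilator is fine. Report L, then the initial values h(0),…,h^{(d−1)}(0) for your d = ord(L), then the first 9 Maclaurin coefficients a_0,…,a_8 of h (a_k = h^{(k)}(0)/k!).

L = (4 + 8·x + 8·x^2) + (-4 - 10·x - 8·x^2)·Dx + (1 + 3·x + 2·x^2)·Dx^2  (order 2).
h: a_k = 3, 9, 12, 9, 11/2, 2, 17/15, -1/15, 11/28, …
ICs: h(0) = 3, h′(0) = 9.

f: a_k = 3, 6, 6, 4, 2, 4/5, 4/15, 8/105, 2/105, …
g: a_k = 0, 1, -1/2, 1/3, -1/4, 1/5, -1/6, 1/7, -1/8, …
L₀ := L_f ⊗_s L_g (sym. prod.), ord ≤ 2.
Derive L from L₀ (diff closure).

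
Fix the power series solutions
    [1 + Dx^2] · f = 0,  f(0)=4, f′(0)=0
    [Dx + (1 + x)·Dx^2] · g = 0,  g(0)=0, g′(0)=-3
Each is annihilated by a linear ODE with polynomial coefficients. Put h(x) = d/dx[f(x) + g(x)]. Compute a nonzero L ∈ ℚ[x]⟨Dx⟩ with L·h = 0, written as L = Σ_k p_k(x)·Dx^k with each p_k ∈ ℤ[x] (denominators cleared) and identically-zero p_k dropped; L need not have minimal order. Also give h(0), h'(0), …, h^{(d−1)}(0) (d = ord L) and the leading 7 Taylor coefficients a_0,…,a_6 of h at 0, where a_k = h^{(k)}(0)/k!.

f: a_k = 4, 0, -2, 0, 1/6, 0, -1/180, …
g: a_k = 0, -3, 3/2, -1, 3/4, -3/5, 1/2, …
f+g: L₀ = lclm(L_f,L_g), ord ≤ 2+2.
h=h₀': d/dx-closure on L₀ ⇒ L.
L = (7 + 2·x + x^2) + (3 + 5·x + 3·x^2 + x^3)·Dx + (7 + 2·x + x^2)·Dx^2 + (3 + 5·x + 3·x^2 + x^3)·Dx^3  (order 3).
h: a_k = -3, -1, -3, 11/3, -3, 89/30, -3, …
ICs: h(0) = -3, h′(0) = -1, h′′(0) = -6.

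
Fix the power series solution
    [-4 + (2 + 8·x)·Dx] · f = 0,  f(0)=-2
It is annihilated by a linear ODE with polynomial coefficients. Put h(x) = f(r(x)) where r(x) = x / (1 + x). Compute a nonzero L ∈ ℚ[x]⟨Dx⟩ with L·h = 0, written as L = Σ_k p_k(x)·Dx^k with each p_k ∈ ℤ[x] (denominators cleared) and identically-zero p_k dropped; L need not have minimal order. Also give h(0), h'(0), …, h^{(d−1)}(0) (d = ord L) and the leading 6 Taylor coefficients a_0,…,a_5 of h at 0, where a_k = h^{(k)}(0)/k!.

L = -2 + (1 + 6·x + 5·x^2)·Dx  (order 1).
h: a_k = -2, -4, 8, -20, 60, -204, …
ICs: h(0) = -2.

f: a_k = -2, -4, 4, -8, 20, -56, …
L₀ from L_f via x↦r, Dx↦r'^{-1}Dx.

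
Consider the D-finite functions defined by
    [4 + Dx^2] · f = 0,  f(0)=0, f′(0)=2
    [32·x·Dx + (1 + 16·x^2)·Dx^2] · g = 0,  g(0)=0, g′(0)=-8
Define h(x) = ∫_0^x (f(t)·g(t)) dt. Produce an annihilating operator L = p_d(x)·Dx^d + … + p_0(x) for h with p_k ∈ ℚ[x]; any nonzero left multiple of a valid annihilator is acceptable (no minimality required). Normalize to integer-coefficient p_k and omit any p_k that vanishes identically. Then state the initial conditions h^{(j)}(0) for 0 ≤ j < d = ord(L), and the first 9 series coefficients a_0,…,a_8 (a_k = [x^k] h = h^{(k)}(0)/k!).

f: a_k = 0, 2, 0, -4/3, 0, 4/15, 0, -8/315, 0, …
g: a_k = 0, -8, 0, 128/3, 0, -2048/5, 0, 32768/7, 0, …
Product ⇒ symmetric product L₀, ord ≤ 4.
h=∫h₀ ⇒ L = L₀·Dx.
L = (1360 + 60416·x^2 + 106496·x^4 + 262144·x^6 + 1048576·x^8)·Dx + (2304·x + 45056·x^3 + 196608·x^5 + 1048576·x^7)·Dx^2 + (360 + 15872·x^2 + 36864·x^4 + 131072·x^6 + 524288·x^8)·Dx^3 + (576·x + 11264·x^3 + 49152·x^5 + 262144·x^7)·Dx^4 + (5 + 192·x^2 + 2560·x^4 + 16384·x^6 + 65536·x^8)·Dx^5  (order 5).
h: a_k = 0, 0, 0, -16/3, 0, 96/5, 0, -7904/63, 0, …
ICs: h(0) = 0, h′(0) = 0, h′′(0) = 0, h′′′(0) = -32, h′′′′(0) = 0.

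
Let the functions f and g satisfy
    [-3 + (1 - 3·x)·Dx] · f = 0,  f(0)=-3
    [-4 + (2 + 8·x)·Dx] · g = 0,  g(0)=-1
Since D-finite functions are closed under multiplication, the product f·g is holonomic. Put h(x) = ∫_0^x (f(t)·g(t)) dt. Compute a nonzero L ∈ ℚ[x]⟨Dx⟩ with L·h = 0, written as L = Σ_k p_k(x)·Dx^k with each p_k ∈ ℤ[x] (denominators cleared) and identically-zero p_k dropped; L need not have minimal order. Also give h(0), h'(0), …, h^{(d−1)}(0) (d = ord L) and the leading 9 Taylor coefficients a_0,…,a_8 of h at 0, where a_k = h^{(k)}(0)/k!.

f: a_k = -3, -9, -27, -81, -243, -729, -2187, -6561, -19683, …
g: a_k = -1, -2, 2, -4, 10, -28, 84, -264, 858, …
f·g: L₀ = L_f ⊗_s L_g, ord ≤ 1·1.
∫: right-multiply L₀ by Dx.
L = (5 + 6·x)·Dx + (-1 - x + 12·x^2)·Dx^2  (order 2).
h: a_k = 0, 3, 15/2, 13, 129/4, 357/5, 385/2, 459, 10431/8, …
ICs: h(0) = 0, h′(0) = 3.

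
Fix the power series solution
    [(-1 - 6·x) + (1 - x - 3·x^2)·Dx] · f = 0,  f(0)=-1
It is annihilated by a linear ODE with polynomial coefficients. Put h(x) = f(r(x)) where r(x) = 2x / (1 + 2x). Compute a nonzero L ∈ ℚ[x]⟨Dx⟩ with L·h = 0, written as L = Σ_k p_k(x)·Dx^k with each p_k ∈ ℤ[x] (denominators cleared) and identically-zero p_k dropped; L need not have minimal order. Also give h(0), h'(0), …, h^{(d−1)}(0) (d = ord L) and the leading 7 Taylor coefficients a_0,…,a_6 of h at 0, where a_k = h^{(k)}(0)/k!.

L = (2 + 28·x) + (-1 - 4·x + 8·x^2 + 24·x^3)·Dx  (order 1).
h: a_k = -1, -2, -12, 0, -144, 288, -2304, …
ICs: h(0) = -1.

f: a_k = -1, -1, -4, -7, -19, -40, -97, …
h₀=f(r): pull back L_f along r ⇒ L₀.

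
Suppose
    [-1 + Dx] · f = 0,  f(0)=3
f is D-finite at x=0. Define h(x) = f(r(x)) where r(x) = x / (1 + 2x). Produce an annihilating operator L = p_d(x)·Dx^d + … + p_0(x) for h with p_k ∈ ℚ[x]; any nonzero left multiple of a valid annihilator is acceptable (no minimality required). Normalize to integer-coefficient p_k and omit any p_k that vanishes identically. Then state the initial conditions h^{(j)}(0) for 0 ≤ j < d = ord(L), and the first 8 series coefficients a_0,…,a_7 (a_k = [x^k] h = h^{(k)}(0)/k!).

L = -1 + (1 + 4·x + 4·x^2)·Dx  (order 1).
h: a_k = 3, 3, -9/2, 13/2, -71/8, 441/40, -2699/240, 9157/1680, …
ICs: h(0) = 3.

f: a_k = 3, 3, 3/2, 1/2, 1/8, 1/40, 1/240, 1/1680, …
Change of var in L_f (x↦r) gives L₀.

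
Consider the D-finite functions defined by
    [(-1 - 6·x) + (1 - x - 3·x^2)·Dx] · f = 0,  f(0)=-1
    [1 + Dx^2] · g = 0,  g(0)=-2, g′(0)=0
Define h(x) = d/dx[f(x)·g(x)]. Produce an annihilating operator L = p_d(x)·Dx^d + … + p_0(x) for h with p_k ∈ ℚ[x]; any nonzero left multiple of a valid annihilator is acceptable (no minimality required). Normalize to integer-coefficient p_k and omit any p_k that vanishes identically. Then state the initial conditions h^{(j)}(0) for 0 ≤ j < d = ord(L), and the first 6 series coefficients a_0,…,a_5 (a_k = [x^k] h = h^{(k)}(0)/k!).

L = (83 - 2·x - 5·x^2 + 6·x^3 + 9·x^4) + (16 + 98·x + 18·x^2 + 36·x^3)·Dx + (-5 + 4·x + 13·x^2 + 6·x^3 + 9·x^4)·Dx^2  (order 2).
h: a_k = 2, 14, 39, 409/3, 4385/12, 63119/60, …
ICs: h(0) = 2, h′(0) = 14.

f: a_k = -1, -1, -4, -7, -19, -40, …
g: a_k = -2, 0, 1, 0, -1/12, 0, …
f·g: L₀ = L_f ⊗_s L_g, ord ≤ 1·2.
Differentiate: ansatz ord ≤ ord L₀ ⇒ L.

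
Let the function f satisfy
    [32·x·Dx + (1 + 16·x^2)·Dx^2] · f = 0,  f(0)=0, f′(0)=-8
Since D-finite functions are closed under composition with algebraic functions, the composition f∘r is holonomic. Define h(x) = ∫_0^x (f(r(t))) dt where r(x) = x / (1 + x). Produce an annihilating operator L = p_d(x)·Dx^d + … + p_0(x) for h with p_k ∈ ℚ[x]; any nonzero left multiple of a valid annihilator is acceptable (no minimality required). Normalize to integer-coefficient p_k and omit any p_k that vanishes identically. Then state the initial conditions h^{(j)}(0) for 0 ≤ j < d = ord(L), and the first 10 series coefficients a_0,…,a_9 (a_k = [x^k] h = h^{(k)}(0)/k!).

L = (2 + 34·x)·Dx^2 + (1 + 2·x + 17·x^2)·Dx^3  (order 3).
h: a_k = 0, 0, -4, 8/3, 26/3, -24, -404/15, 4888/21, -727/7, -6440/3, …
ICs: h(0) = 0, h′(0) = 0, h′′(0) = -8.

f: a_k = 0, -8, 0, 128/3, 0, -2048/5, 0, 32768/7, 0, -524288/9, …
Substitute x→r, Dx→(1/r')Dx; clear ⇒ L₀.
h=∫h₀ ⇒ L = L₀·Dx.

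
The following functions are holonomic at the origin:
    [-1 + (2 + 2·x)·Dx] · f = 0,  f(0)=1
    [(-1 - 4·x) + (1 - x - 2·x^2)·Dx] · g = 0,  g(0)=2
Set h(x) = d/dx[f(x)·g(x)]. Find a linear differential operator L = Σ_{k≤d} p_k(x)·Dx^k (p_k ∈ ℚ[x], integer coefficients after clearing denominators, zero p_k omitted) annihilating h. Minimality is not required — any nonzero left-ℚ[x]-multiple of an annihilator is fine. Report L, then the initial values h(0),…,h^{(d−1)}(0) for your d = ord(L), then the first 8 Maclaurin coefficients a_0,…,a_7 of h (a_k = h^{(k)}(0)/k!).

f: a_k = 1, 1/2, -1/8, 1/16, -5/128, 7/256, -21/1024, 33/2048, …
g: a_k = 2, 2, 6, 10, 22, 42, 86, 170, …
Sym-product of L_f,L_g gives L₀ (≤ ord 1).
h=h₀': d/dx-closure on L₀ ⇒ L.
L = (9 + 20·x + 20·x^2) + (-2 - 2·x + 8·x^2 + 8·x^3)·Dx  (order 1).
h: a_k = 3, 27/2, 309/8, 1683/16, 33345/128, 160749/256, 1497321/1024, 6851331/2048, …
ICs: h(0) = 3.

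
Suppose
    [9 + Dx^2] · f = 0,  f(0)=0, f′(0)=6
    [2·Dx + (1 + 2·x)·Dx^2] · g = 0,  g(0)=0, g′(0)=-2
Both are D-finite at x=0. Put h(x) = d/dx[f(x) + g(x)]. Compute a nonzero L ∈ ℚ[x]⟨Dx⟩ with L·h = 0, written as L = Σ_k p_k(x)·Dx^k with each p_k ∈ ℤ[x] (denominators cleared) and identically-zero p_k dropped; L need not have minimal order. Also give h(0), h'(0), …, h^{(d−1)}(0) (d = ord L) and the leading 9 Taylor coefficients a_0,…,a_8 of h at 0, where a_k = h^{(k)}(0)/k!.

f: a_k = 0, 6, 0, -9, 0, 81/20, 0, -243/280, 0, …
g: a_k = 0, -2, 2, -8/3, 4, -32/5, 32/3, -128/7, 32, …
Weyl lclm of L_f,L_g ⇒ L₀ (ord ≤ 4).
Derive L from L₀ (diff closure).
L = (594 + 648·x + 648·x^2) + (153 + 630·x + 972·x^2 + 648·x^3)·Dx + (66 + 72·x + 72·x^2)·Dx^2 + (17 + 70·x + 108·x^2 + 72·x^3)·Dx^3  (order 3).
h: a_k = 4, 4, -35, 16, -47/4, 64, -5363/40, 256, -1144693/2240, …
ICs: h(0) = 4, h′(0) = 4, h′′(0) = -70.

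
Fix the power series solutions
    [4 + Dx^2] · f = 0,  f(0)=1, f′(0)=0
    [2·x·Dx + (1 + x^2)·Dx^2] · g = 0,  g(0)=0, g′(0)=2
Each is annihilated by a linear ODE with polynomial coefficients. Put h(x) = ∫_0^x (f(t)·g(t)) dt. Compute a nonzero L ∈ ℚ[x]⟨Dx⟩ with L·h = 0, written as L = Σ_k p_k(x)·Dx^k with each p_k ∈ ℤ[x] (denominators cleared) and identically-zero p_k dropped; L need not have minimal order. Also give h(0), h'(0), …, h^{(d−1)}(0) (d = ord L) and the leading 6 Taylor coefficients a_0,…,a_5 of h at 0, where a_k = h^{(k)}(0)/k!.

L = (160 + 464·x^2 + 464·x^4 + 256·x^6 + 64·x^8)·Dx + (96·x + 224·x^3 + 192·x^5 + 64·x^7)·Dx^2 + (60 + 188·x^2 + 216·x^4 + 128·x^6 + 32·x^8)·Dx^3 + (24·x + 56·x^3 + 48·x^5 + 16·x^7)·Dx^4 + (5 + 18·x^2 + 25·x^4 + 16·x^6 + 4·x^8)·Dx^5  (order 5).
h: a_k = 0, 0, 1, 0, -7/6, 0, …
ICs: h(0) = 0, h′(0) = 0, h′′(0) = 2, h′′′(0) = 0, h′′′′(0) = -28.

f: a_k = 1, 0, -2, 0, 2/3, 0, …
g: a_k = 0, 2, 0, -2/3, 0, 2/5, …
f·g: L₀ = L_f ⊗_s L_g, ord ≤ 2·2.
∫: right-multiply L₀ by Dx.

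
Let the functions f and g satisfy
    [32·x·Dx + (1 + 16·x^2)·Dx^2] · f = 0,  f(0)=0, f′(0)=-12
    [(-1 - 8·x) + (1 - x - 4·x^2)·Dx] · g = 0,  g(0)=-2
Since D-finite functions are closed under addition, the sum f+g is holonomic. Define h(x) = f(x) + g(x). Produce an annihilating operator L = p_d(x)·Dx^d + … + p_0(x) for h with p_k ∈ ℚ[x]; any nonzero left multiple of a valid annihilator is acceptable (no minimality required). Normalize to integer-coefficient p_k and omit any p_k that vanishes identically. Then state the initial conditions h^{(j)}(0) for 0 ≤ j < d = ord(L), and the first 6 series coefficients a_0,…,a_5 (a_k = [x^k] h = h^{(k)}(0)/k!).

f: a_k = 0, -12, 0, 64, 0, -3072/5, …
g: a_k = -2, -2, -10, -18, -58, -130, …
Weyl lclm of L_f,L_g ⇒ L₀ (ord ≤ 3).
L = (160 - 640·x - 14848·x^2 - 36864·x^3 - 178176·x^4 - 98304·x^6)·Dx + (-43 - 336·x - 16·x^2 - 3072·x^3 - 35072·x^4 - 124928·x^5 - 12288·x^6 - 98304·x^7)·Dx^2 + (5 + 23·x + 272·x^2 + 16·x^3 + 2368·x^4 - 5888·x^5 - 12288·x^6 - 4096·x^7 - 16384·x^8)·Dx^3  (order 3).
h: a_k = -2, -14, -10, 46, -58, -3722/5, …
ICs: h(0) = -2, h′(0) = -14, h′′(0) = -20.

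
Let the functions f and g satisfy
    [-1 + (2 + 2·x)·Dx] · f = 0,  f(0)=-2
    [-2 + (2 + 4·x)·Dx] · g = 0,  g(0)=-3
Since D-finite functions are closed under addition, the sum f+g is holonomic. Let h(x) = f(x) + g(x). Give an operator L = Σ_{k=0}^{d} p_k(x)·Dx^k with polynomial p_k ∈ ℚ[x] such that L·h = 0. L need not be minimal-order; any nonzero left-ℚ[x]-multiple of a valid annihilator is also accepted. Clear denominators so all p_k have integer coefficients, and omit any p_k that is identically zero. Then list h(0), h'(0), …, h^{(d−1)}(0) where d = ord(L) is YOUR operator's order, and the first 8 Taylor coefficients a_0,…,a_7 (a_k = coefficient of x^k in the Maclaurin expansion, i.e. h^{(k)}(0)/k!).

f: a_k = -2, -1, 1/4, -1/8, 5/64, -7/128, 21/512, -33/1024, …
g: a_k = -3, -3, 3/2, -3/2, 15/8, -21/8, 63/16, -99/16, …
h₀=f+g: left-lcm gives L₀, ord ≤ 2.
L = -1 + (3 + 4·x)·Dx + (2 + 6·x + 4·x^2)·Dx^2  (order 2).
h: a_k = -5, -4, 7/4, -13/8, 125/64, -343/128, 2037/512, -6369/1024, …
ICs: h(0) = -5, h′(0) = -4.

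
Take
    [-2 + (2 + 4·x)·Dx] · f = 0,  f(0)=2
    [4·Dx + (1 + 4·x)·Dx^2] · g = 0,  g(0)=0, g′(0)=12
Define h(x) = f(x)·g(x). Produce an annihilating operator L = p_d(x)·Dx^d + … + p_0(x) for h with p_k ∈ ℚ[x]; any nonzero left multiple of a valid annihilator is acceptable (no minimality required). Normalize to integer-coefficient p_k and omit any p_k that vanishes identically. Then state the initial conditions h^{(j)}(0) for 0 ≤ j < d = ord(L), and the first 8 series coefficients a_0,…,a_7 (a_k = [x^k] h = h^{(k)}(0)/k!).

L = (-1 + 4·x) + (2 + 4·x)·Dx + (1 + 8·x + 20·x^2 + 16·x^3)·Dx^2  (order 2).
h: a_k = 0, 24, -24, 68, -220, 3709/5, -12801/5, 629127/70, …
ICs: h(0) = 0, h′(0) = 24.

f: a_k = 2, 2, -1, 1, -5/4, 7/4, -21/8, 33/8, …
g: a_k = 0, 12, -24, 64, -192, 3072/5, -2048, 49152/7, …
Product ⇒ symmetric product L₀, ord ≤ 2.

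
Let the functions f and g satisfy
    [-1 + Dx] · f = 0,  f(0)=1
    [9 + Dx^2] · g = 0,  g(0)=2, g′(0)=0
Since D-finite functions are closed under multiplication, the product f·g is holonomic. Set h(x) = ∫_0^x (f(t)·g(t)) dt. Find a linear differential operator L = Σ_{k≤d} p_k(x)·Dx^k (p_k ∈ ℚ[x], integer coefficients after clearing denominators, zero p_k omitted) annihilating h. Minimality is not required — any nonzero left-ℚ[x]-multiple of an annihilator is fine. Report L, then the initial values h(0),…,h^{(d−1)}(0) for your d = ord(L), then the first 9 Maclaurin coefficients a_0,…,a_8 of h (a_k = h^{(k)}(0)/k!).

L = 10·Dx - 2·Dx^2 + Dx^3  (order 3).
h: a_k = 0, 2, 1, -8/3, -13/6, 7/15, 79/90, 44/315, -307/2520, …
ICs: h(0) = 0, h′(0) = 2, h′′(0) = 2.

f: a_k = 1, 1, 1/2, 1/6, 1/24, 1/120, 1/720, 1/5040, 1/40320, …
g: a_k = 2, 0, -9, 0, 27/4, 0, -81/40, 0, 729/2240, …
Product ⇒ symmetric product L₀, ord ≤ 2.
∫: right-multiply L₀ by Dx.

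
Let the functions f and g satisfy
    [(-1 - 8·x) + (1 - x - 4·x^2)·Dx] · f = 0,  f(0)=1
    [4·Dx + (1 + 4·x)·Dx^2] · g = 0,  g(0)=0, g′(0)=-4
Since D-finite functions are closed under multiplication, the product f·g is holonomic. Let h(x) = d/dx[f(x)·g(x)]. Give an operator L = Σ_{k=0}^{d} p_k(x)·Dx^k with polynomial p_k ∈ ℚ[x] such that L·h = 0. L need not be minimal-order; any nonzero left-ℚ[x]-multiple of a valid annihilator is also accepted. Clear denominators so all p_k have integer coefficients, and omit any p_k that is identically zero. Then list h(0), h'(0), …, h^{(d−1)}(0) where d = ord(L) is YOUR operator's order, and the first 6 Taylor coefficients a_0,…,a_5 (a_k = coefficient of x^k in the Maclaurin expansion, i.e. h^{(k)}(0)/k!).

L = (152 + 864·x + 2304·x^2) + (1 + 100·x + 960·x^2 + 1792·x^3)·Dx + (-3 - 25·x - 24·x^2 + 176·x^3 + 256·x^4)·Dx^2  (order 2).
h: a_k = -4, 8, -100, 560/3, -4372/3, 17336/5, …
ICs: h(0) = -4, h′(0) = 8.

f: a_k = 1, 1, 5, 9, 29, 65, …
g: a_k = 0, -4, 8, -64/3, 64, -1024/5, …
f·g: L₀ = L_f ⊗_s L_g, ord ≤ 1·2.
h=h₀': d/dx-closure on L₀ ⇒ L.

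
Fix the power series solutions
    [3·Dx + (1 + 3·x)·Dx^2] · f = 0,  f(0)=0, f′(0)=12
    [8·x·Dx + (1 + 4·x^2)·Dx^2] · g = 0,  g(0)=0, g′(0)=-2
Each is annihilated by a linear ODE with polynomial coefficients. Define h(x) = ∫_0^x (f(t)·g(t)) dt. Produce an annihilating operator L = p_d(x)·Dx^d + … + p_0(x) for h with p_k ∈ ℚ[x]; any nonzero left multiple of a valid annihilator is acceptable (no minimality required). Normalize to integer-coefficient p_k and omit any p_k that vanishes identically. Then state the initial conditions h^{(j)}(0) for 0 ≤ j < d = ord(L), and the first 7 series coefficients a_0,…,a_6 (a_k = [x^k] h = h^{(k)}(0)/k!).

L = (1632 + 8496·x + 23040·x^2 + 110016·x^3 + 207360·x^4 + 269568·x^5 + 82944·x^7)·Dx^2 + (418 + 6672·x + 44112·x^2 + 151488·x^3 + 393984·x^4 + 642816·x^5 + 725760·x^6 + 82944·x^7 + 290304·x^8)·Dx^3 + (204 + 1844·x + 12096·x^2 + 47408·x^3 + 122880·x^4 + 240192·x^5 + 331776·x^6 + 361728·x^7 + 82944·x^8 + 165888·x^9)·Dx^4 + (25 + 246·x + 1217·x^2 + 4128·x^3 + 10624·x^4 + 22080·x^5 + 34272·x^6 + 41472·x^7 + 43776·x^8 + 13824·x^9 + 20736·x^10)·Dx^5  (order 5).
h: a_k = 0, 0, 0, -8, 9, -8, 19, …
ICs: h(0) = 0, h′(0) = 0, h′′(0) = 0, h′′′(0) = -48, h′′′′(0) = 216.

f: a_k = 0, 12, -18, 36, -81, 972/5, -486, …
g: a_k = 0, -2, 0, 8/3, 0, -32/5, 0, …
L₀ := L_f ⊗_s L_g (sym. prod.), ord ≤ 4.
∫: right-multiply L₀ by Dx.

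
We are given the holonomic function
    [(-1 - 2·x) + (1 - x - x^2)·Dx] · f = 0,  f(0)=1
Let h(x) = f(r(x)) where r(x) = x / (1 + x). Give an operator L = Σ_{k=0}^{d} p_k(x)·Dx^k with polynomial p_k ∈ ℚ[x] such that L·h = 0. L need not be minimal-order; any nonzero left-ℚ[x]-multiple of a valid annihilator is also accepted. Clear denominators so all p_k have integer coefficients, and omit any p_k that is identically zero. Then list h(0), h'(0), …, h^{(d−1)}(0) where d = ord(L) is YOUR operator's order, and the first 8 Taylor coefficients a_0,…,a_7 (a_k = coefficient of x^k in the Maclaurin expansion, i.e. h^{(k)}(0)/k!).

L = (1 + 3·x) + (-1 - 2·x + x^3)·Dx  (order 1).
h: a_k = 1, 1, 1, 0, 1, -1, 2, -3, …
ICs: h(0) = 1.

f: a_k = 1, 1, 2, 3, 5, 8, 13, 21, …
L₀ from L_f via x↦r, Dx↦r'^{-1}Dx.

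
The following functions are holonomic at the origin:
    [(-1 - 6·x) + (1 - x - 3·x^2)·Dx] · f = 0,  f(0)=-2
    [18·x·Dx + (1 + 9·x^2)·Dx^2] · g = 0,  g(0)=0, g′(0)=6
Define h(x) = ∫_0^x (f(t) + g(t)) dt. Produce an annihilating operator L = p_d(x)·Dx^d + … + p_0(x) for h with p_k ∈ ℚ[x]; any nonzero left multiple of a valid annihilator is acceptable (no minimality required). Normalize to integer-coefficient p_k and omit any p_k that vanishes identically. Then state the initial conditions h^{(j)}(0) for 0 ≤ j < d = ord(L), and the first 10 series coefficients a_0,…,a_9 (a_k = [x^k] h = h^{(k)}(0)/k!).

L = (-72 + 288·x + 4428·x^2 + 9720·x^3 + 33534·x^4 + 13122·x^6)·Dx^2 + (30 + 180·x + 144·x^2 + 1728·x^3 + 9153·x^4 + 23814·x^5 + 2187·x^6 + 13122·x^7)·Dx^3 + (-4 - 14·x - 114·x^2 + 36·x^3 - 459·x^4 + 1539·x^5 + 2430·x^6 + 729·x^7 + 2187·x^8)·Dx^4  (order 4).
h: a_k = 0, -2, 2, -8/3, -8, -38/5, 43/15, -194/7, -1853/14, -1016/9, …
ICs: h(0) = 0, h′(0) = -2, h′′(0) = 4, h′′′(0) = -16.

f: a_k = -2, -2, -8, -14, -38, -80, -194, -434, -1016, -2318, …
g: a_k = 0, 6, 0, -18, 0, 486/5, 0, -4374/7, 0, 4374, …
f+g: L₀ = lclm(L_f,L_g), ord ≤ 1+2.
∫: right-multiply L₀ by Dx.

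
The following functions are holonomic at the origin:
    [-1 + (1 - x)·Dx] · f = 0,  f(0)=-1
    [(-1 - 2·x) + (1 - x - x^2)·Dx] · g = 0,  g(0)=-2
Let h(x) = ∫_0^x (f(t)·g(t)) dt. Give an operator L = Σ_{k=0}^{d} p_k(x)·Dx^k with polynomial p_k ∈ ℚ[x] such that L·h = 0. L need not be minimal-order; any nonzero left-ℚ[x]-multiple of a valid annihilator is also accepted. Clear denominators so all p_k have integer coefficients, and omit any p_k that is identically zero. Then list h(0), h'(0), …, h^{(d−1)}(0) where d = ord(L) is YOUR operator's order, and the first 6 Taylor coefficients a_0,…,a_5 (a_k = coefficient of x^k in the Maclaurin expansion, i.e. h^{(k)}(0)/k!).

L = (-2 + 3·x^2)·Dx + (1 - 2·x + x^3)·Dx^2  (order 2).
h: a_k = 0, 2, 2, 8/3, 7/2, 24/5, …
ICs: h(0) = 0, h′(0) = 2.

f: a_k = -1, -1, -1, -1, -1, -1, …
g: a_k = -2, -2, -4, -6, -10, -16, …
Product ⇒ symmetric product L₀, ord ≤ 1.
Integrate: L := L₀·Dx.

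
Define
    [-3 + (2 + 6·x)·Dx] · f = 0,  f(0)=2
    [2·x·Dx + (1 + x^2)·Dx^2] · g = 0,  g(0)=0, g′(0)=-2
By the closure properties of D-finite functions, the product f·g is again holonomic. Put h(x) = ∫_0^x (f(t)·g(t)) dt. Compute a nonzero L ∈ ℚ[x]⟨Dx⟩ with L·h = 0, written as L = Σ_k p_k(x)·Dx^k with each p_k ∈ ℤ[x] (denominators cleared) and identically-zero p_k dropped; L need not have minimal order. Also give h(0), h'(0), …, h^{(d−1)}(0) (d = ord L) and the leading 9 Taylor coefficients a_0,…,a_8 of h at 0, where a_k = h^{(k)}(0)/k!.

f: a_k = 2, 3, -9/4, 27/8, -405/64, 1701/128, -15309/512, 72171/1024, -2814669/16384, …
g: a_k = 0, -2, 0, 2/3, 0, -2/5, 0, 2/7, 0, …
L₀ := L_f ⊗_s L_g (sym. prod.), ord ≤ 2.
∫: right-multiply L₀ by Dx.
L = (27 - 12·x - 9·x^2)·Dx + (-12 - 28·x + 36·x^2 + 36·x^3)·Dx^2 + (4 + 24·x + 40·x^2 + 24·x^3 + 36·x^4)·Dx^3  (order 3).
h: a_k = 0, 0, -2, -2, 35/24, -19/20, 1657/960, -1167/320, 511199/71680, …
ICs: h(0) = 0, h′(0) = 0, h′′(0) = -4.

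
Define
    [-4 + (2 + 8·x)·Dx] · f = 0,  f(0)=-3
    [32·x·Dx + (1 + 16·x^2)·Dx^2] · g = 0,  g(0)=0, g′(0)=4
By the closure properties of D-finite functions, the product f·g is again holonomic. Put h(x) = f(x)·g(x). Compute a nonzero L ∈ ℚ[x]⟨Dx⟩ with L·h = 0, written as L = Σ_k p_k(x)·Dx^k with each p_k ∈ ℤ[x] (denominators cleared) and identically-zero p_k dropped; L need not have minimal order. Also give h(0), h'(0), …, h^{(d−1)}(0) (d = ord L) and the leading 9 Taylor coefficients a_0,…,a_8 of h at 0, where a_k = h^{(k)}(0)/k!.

L = (12 - 64·x - 64·x^2) + (-4 + 16·x + 192·x^2 + 256·x^3)·Dx + (1 + 8·x + 32·x^2 + 128·x^3 + 256·x^4)·Dx^2  (order 2).
h: a_k = 0, -12, -24, 88, 80, -3112/5, -6544/5, 301648/35, 357344/35, …
ICs: h(0) = 0, h′(0) = -12.

f: a_k = -3, -6, 6, -12, 30, -84, 252, -792, 2574, …
g: a_k = 0, 4, 0, -64/3, 0, 1024/5, 0, -16384/7, 0, …
Sym-product of L_f,L_g gives L₀ (≤ ord 2).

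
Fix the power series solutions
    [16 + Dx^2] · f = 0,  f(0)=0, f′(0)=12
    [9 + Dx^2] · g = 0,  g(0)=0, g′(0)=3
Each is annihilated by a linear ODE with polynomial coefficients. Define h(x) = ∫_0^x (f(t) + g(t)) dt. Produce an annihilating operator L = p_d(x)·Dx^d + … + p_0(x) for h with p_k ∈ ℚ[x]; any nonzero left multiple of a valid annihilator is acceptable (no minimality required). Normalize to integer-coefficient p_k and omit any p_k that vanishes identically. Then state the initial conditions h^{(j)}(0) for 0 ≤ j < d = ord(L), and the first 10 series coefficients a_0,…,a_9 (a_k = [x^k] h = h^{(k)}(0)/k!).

L = 144·Dx + 25·Dx^3 + Dx^5  (order 5).
h: a_k = 0, 0, 15/2, 0, -73/8, 0, 221/48, 0, -17113/13440, 0, …
ICs: h(0) = 0, h′(0) = 0, h′′(0) = 15, h′′′(0) = 0, h′′′′(0) = -219.

f: a_k = 0, 12, 0, -32, 0, 128/5, 0, -1024/105, 0, 2048/945, …
g: a_k = 0, 3, 0, -9/2, 0, 81/40, 0, -243/560, 0, 243/4480, …
Sum ⇒ L₀ = lclm(L_f,L_g) in ℚ(x)⟨Dx⟩.
h=∫₀ˣh₀: take L = L₀·Dx.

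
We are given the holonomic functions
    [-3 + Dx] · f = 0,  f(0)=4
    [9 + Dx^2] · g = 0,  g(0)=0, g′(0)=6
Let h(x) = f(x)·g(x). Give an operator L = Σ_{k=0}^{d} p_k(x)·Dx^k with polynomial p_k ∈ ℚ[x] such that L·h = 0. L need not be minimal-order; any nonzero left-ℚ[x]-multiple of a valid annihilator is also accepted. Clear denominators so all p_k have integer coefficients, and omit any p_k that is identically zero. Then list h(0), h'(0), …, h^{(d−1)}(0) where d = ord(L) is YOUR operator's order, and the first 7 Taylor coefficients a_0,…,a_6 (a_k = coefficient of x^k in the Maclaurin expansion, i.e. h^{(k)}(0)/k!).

f: a_k = 4, 12, 18, 18, 27/2, 81/10, 81/20, …
g: a_k = 0, 6, 0, -9, 0, 81/20, 0, …
Product ⇒ symmetric product L₀, ord ≤ 2.
L = 18 - 6·Dx + Dx^2  (order 2).
h: a_k = 0, 24, 72, 72, 0, -324/5, -324/5, …
ICs: h(0) = 0, h′(0) = 24.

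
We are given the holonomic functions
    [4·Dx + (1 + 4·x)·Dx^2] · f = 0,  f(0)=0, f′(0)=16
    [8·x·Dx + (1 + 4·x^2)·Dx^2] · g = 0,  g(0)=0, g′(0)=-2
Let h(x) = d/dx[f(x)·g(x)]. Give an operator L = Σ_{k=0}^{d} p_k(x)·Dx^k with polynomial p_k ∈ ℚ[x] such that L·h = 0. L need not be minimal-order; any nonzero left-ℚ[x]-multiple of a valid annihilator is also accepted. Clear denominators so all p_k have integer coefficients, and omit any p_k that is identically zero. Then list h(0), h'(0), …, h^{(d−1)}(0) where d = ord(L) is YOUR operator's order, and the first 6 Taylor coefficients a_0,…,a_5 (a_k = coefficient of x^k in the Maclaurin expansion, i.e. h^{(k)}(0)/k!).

L = (96 + 640·x + 1408·x^2 + 7680·x^3 + 15360·x^4 + 26624·x^5 + 8192·x^7) + (24 + 320·x + 2656·x^2 + 9728·x^3 + 28160·x^4 + 47616·x^5 + 71680·x^6 + 6144·x^7 + 28672·x^8)·Dx + (12 + 104·x + 672·x^2 + 2976·x^3 + 8256·x^4 + 18048·x^5 + 24576·x^6 + 35328·x^7 + 6144·x^8 + 16384·x^9)·Dx^2 + (1 + 12·x + 68·x^2 + 256·x^3 + 696·x^4 + 1536·x^5 + 2688·x^6 + 3072·x^7 + 4224·x^8 + 1024·x^9 + 2048·x^10)·Dx^3  (order 3).
h: a_k = 0, -64, 192, -512, 6400/3, -136192/15, …
ICs: h(0) = 0, h′(0) = -64, h′′(0) = 384.

f: a_k = 0, 16, -32, 256/3, -256, 4096/5, …
g: a_k = 0, -2, 0, 8/3, 0, -32/5, …
f·g: L₀ = L_f ⊗_s L_g, ord ≤ 2·2.
h₀' ⇒ L via d/dx closure of L₀.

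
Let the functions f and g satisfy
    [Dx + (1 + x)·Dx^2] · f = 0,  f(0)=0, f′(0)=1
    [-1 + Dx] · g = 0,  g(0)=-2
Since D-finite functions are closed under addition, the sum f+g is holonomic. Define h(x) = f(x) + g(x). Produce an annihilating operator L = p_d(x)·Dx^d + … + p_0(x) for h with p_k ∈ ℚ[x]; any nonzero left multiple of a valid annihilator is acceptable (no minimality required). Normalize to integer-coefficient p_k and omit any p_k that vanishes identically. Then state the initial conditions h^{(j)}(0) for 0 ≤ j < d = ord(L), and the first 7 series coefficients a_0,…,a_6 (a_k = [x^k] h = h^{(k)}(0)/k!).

f: a_k = 0, 1, -1/2, 1/3, -1/4, 1/5, -1/6, …
g: a_k = -2, -2, -1, -1/3, -1/12, -1/60, -1/360, …
f+g: L₀ = lclm(L_f,L_g), ord ≤ 2+1.
L = (-3 - x)·Dx + (1 - 2·x - x^2)·Dx^2 + (2 + 3·x + x^2)·Dx^3  (order 3).
h: a_k = -2, -1, -3/2, 0, -1/3, 11/60, -61/360, …
ICs: h(0) = -2, h′(0) = -1, h′′(0) = -3.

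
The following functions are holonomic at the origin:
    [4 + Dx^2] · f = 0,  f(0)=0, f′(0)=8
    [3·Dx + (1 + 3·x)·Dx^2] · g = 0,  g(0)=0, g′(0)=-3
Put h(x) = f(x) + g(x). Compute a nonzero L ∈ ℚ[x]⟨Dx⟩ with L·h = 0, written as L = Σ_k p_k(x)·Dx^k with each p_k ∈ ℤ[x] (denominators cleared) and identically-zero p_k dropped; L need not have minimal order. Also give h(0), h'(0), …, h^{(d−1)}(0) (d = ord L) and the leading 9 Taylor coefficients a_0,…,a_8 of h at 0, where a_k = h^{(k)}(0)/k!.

f: a_k = 0, 8, 0, -16/3, 0, 16/15, 0, -32/315, 0, …
g: a_k = 0, -3, 9/2, -9, 81/4, -243/5, 243/2, -2187/7, 6561/8, …
h₀=f+g: left-lcm gives L₀, ord ≤ 4.
L = (348 + 144·x + 216·x^2)·Dx + (44 + 180·x + 216·x^2 + 216·x^3)·Dx^2 + (87 + 36·x + 54·x^2)·Dx^3 + (11 + 45·x + 54·x^2 + 54·x^3)·Dx^4  (order 4).
h: a_k = 0, 5, 9/2, -43/3, 81/4, -713/15, 243/2, -98447/315, 6561/8, …
ICs: h(0) = 0, h′(0) = 5, h′′(0) = 9, h′′′(0) = -86.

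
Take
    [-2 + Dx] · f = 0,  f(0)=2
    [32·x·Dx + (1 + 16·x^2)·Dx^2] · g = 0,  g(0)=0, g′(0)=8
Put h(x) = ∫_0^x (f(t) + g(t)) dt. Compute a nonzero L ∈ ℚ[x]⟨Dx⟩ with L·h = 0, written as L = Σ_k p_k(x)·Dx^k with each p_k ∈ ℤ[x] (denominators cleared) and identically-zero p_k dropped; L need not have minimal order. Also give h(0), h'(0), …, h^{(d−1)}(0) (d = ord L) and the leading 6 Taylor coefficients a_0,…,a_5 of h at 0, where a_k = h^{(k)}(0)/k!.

f: a_k = 2, 4, 4, 8/3, 4/3, 8/15, …
g: a_k = 0, 8, 0, -128/3, 0, 2048/5, …
Sum ⇒ L₀ = lclm(L_f,L_g) in ℚ(x)⟨Dx⟩.
h=∫₀ˣh₀: take L = L₀·Dx.
L = (32 - 64·x - 1536·x^2 - 1024·x^3)·Dx^2 + (-18 + 704·x^2 - 512·x^4)·Dx^3 + (1 + 16·x + 32·x^2 + 256·x^3 + 256·x^4)·Dx^4  (order 4).
h: a_k = 0, 2, 6, 4/3, -10, 4/15, …
ICs: h(0) = 0, h′(0) = 2, h′′(0) = 12, h′′′(0) = 8.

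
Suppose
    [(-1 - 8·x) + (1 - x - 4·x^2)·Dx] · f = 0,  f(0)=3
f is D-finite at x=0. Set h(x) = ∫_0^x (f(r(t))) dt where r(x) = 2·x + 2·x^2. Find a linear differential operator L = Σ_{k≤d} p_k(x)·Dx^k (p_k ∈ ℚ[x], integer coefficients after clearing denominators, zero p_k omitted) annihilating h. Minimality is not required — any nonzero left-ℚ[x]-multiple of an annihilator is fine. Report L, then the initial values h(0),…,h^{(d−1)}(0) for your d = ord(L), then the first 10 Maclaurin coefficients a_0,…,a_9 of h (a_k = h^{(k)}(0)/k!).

f: a_k = 3, 3, 15, 27, 87, 195, 543, 1323, 3495, 8787, …
f∘r: x↦r, Dx↦Dx/r' in L_f ⇒ L₀.
h=∫₀ˣh₀: take L = L₀·Dx.
L = (2 + 36·x + 96·x^2 + 64·x^3)·Dx + (-1 + 2·x + 18·x^2 + 32·x^3 + 16·x^4)·Dx^2  (order 2).
h: a_k = 0, 3, 3, 22, 84, 420, 2076, 74520/7, 55728, 888400/3, …
ICs: h(0) = 0, h′(0) = 3.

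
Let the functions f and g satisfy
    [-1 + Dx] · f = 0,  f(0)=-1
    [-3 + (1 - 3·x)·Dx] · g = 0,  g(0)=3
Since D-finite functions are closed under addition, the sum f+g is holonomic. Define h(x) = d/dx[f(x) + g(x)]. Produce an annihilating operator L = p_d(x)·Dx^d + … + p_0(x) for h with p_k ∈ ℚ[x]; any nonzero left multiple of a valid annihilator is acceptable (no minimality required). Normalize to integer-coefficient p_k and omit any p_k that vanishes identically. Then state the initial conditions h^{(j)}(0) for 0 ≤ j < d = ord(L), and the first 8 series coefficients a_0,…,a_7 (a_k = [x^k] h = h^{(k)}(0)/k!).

L = (48 + 18·x) + (-53 - 6·x + 9·x^2)·Dx + (5 - 12·x - 9·x^2)·Dx^2  (order 2).
h: a_k = 8, 53, 485/2, 5831/6, 87479/24, 1574639/120, 33067439/720, 793618559/5040, …
ICs: h(0) = 8, h′(0) = 53.

f: a_k = -1, -1, -1/2, -1/6, -1/24, -1/120, -1/720, -1/5040, …
g: a_k = 3, 9, 27, 81, 243, 729, 2187, 6561, …
Sum ⇒ L₀ = lclm(L_f,L_g) in ℚ(x)⟨Dx⟩.
Differentiate: ansatz ord ≤ ord L₀ ⇒ L.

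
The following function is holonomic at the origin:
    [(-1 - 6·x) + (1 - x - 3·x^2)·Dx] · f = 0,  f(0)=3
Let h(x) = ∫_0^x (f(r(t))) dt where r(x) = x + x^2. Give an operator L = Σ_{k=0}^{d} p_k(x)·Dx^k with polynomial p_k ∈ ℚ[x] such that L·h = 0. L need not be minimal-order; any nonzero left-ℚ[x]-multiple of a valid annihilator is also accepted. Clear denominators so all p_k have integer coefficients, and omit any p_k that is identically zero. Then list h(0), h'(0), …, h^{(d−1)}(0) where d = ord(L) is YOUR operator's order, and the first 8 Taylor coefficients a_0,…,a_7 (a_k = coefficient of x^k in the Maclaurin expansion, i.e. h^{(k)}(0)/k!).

f: a_k = 3, 3, 12, 21, 57, 120, 291, 651, …
L₀ from L_f via x↦r, Dx↦r'^{-1}Dx.
∫: right-multiply L₀ by Dx.
L = (1 + 8·x + 18·x^2 + 12·x^3)·Dx + (-1 + x + 4·x^2 + 6·x^3 + 3·x^4)·Dx^2  (order 2).
h: a_k = 0, 3, 3/2, 5, 45/4, 132/5, 137/2, 1254/7, …
ICs: h(0) = 0, h′(0) = 3.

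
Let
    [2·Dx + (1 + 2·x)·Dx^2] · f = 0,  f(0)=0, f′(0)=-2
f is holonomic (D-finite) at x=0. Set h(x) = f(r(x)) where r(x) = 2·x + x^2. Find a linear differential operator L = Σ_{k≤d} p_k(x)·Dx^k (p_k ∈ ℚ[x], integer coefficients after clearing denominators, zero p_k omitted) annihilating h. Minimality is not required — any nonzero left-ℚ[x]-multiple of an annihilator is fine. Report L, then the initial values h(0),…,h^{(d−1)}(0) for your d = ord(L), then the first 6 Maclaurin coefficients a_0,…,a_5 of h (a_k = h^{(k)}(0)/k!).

L = (3 + 4·x + 2·x^2)·Dx + (1 + 5·x + 6·x^2 + 2·x^3)·Dx^2  (order 2).
h: a_k = 0, -4, 6, -40/3, 34, -464/5, …
ICs: h(0) = 0, h′(0) = -4.

f: a_k = 0, -2, 2, -8/3, 4, -32/5, …
f∘r: x↦r, Dx↦Dx/r' in L_f ⇒ L₀.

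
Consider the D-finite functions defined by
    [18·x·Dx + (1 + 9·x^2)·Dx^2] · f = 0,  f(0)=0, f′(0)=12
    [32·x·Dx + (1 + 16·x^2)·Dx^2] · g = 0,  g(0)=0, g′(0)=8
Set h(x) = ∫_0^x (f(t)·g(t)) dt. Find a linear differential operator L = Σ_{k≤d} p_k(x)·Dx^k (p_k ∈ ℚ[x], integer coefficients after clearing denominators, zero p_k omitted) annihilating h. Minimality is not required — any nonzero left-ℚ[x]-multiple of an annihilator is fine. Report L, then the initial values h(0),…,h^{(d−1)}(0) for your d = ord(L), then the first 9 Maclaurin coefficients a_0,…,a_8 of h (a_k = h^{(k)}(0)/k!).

L = (-3456·x - 144000·x^3 - 1327104·x^5 + 4147200·x^7 + 71663616·x^9)·Dx^2 + (-100 - 11532·x^2 - 259200·x^4 - 1161216·x^6 + 14515200·x^8 + 107495424·x^10)·Dx^3 + (-200·x - 7880·x^3 - 86400·x^5 + 194112·x^7 + 8294400·x^9 + 35831808·x^11)·Dx^4 + (-1 - 50·x^2 - 769·x^4 + 110736·x^8 + 1036800·x^10 + 2985984·x^12)·Dx^5  (order 5).
h: a_k = 0, 0, 0, 32, 0, -160, 0, 40032/35, 0, …
ICs: h(0) = 0, h′(0) = 0, h′′(0) = 0, h′′′(0) = 192, h′′′′(0) = 0.

f: a_k = 0, 12, 0, -36, 0, 972/5, 0, -8748/7, 0, …
g: a_k = 0, 8, 0, -128/3, 0, 2048/5, 0, -32768/7, 0, …
Sym-product of L_f,L_g gives L₀ (≤ ord 4).
∫: right-multiply L₀ by Dx.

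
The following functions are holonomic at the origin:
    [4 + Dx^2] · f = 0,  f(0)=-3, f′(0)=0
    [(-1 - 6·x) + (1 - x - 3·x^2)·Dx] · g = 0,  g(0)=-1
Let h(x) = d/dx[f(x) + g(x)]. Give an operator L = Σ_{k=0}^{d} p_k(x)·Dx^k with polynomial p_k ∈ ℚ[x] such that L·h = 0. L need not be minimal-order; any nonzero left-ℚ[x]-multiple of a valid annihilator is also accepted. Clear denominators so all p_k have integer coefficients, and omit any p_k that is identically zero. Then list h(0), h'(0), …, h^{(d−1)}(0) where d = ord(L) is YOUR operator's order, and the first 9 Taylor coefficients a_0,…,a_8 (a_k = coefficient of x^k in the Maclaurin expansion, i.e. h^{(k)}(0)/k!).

L = (976 + 5056·x + 17104·x^2 + 11760·x^3 + 18720·x^4 + 3888·x^5 + 3888·x^6) + (-92 - 516·x + 372·x^2 + 1232·x^3 + 2280·x^4 + 3240·x^5 + 1512·x^6 + 1296·x^7)·Dx + (244 + 1264·x + 4276·x^2 + 2940·x^3 + 4680·x^4 + 972·x^5 + 972·x^6)·Dx^2 + (-23 - 129·x + 93·x^2 + 308·x^3 + 570·x^4 + 810·x^5 + 378·x^6 + 324·x^7)·Dx^3  (order 3).
h: a_k = -1, 4, -21, -84, -200, -2902/5, -1519, -426736/105, -10431, …
ICs: h(0) = -1, h′(0) = 4, h′′(0) = -42.

f: a_k = -3, 0, 6, 0, -2, 0, 4/15, 0, -2/105, …
g: a_k = -1, -1, -4, -7, -19, -40, -97, -217, -508, …
Weyl lclm of L_f,L_g ⇒ L₀ (ord ≤ 3).
h=h₀': d/dx-closure on L₀ ⇒ L.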